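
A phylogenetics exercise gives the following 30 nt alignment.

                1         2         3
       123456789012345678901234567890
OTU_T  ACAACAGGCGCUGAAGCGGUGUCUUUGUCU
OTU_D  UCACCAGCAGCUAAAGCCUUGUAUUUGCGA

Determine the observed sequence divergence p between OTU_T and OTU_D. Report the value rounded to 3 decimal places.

0.367

Differing sites — 1:A/U; 4:A/C; 8:G/C; 9:C/A; 13:G/A; 18:G/C; 19:G/U; 23:C/A; 28:U/C; 29:C/G; 30:U/A.
There are 11 differences over 30 sites, so p = 11/30 = 0.367.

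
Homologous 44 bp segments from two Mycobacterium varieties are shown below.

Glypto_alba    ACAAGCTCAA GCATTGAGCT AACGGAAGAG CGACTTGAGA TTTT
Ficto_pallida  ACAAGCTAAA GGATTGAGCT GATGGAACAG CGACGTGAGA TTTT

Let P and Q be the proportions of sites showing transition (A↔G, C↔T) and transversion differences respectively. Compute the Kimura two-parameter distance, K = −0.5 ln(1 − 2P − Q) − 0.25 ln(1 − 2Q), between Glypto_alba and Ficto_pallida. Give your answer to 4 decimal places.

0.1505

Mismatches occur at site 8 (C↔A, transversion), site 12 (C↔G, transversion), site 21 (A↔G, transition), site 23 (C↔T, transition), site 28 (G↔C, transversion), site 35 (T↔G, transversion).
Of the 6 differences, 2 transitions and 4 transversions over 44 sites: P = 2/44 = 0.045455, Q = 4/44 = 0.090909.
d = −0.5·ln(0.818181) − 0.25·ln(0.818182) = −0.5·(-0.200672) − 0.25·(-0.200670) = 0.1505.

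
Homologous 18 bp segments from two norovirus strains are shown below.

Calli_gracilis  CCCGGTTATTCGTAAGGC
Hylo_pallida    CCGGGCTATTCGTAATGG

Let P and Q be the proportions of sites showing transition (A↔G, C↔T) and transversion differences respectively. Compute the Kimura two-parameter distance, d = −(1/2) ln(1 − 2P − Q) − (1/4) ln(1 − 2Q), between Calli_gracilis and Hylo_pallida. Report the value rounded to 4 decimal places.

The sequences differ at positions 3 (C/G, transversion), 6 (T/C, transition), 16 (G/T, transversion), 18 (C/G, transversion).
Of the 4 differences, 1 transition and 3 transversions over 18 sites: P = 1/18 = 0.055556, Q = 3/18 = 0.166667.
d = −0.5·ln(0.722221) − 0.25·ln(0.666666) = −0.5·(-0.325424) − 0.25·(-0.405466) = 0.2641.

0.2641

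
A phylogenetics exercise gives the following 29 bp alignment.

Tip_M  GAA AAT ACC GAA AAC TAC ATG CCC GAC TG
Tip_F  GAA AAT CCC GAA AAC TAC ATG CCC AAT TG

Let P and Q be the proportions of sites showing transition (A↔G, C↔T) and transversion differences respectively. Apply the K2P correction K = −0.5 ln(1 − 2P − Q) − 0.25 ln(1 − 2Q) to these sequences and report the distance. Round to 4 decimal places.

0.1125

Mismatches occur at site 7 (A↔C, transversion), site 25 (G↔A, transition), site 27 (C↔T, transition).
Of the 3 differences, 2 transitions and 1 transversion over 29 sites: P = 2/29 = 0.068966, Q = 1/29 = 0.034483.
d = −0.5·ln(0.827585) − 0.25·ln(0.931034) = −0.5·(-0.189243) − 0.25·(-0.071459) = 0.1125.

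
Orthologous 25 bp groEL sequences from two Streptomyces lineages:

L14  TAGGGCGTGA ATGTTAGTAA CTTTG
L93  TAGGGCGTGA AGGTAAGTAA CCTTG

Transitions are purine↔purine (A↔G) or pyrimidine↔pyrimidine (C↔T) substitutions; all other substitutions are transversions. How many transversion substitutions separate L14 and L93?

Differing sites — 12:T/G (Tv); 15:T/A (Tv); 22:T/C (Ti).
Of the 3 differences, 1 transition and 2 transversions, so the answer is 2.

2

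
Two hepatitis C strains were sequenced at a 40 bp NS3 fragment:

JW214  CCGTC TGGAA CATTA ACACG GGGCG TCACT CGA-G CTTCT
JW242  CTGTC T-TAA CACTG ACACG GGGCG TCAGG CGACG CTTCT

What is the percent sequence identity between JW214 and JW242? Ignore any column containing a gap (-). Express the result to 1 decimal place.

Excluding the 2 gap columns leaves 38 comparable sites.
Mismatches occur at site 2 (C→T), site 8 (G→T), site 13 (T→C), site 15 (A→G), site 29 (C→G), site 30 (T→G).
32 of the 38 comparable sites match, so the percent identity is 32/38 × 100 = 84.2%.

84.2%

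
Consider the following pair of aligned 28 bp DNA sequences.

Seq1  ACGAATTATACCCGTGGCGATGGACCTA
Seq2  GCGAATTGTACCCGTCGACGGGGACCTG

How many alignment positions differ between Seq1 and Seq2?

The sequences differ at positions 1 (A/G), 8 (A/G), 16 (G/C), 18 (C/A), 19 (G/C), 20 (A/G), 21 (T/G), 28 (A/G).
That gives 8 mismatches out of 28 aligned sites, so the Hamming distance is 8.

8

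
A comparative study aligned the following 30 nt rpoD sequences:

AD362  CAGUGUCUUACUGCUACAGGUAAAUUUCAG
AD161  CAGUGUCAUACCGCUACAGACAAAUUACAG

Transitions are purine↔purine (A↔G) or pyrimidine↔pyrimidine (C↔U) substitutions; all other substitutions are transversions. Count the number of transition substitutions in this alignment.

3

Mismatches occur at site 8 (U/A, transversion), site 12 (U/C, transition), site 20 (G/A, transition), site 21 (U/C, transition), site 27 (U/A, transversion).
Of the 5 differences, 3 transitions and 2 transversions, so the answer is 3.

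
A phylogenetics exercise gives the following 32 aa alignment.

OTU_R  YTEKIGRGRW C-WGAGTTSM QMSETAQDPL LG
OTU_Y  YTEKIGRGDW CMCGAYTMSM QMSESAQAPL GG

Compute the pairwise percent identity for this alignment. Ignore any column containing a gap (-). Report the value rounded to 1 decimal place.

77.4%

Excluding the 1 gap column leaves 31 comparable sites.
The sequences differ at positions 9 (R/D), 13 (W/C), 16 (G/Y), 18 (T/M), 25 (T/S), 28 (D/A), 31 (L/G).
24 of the 31 comparable sites match, so the percent identity is 24/31 × 100 = 77.4%.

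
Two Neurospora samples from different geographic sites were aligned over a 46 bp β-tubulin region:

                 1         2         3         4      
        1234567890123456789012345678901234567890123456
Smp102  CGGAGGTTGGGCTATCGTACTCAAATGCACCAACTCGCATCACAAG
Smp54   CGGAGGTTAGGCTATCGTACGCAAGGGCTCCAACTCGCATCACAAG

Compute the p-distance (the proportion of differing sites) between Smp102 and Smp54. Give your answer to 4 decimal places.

0.1087

Mismatches occur at site 9 (G↔A), site 21 (T↔G), site 25 (A↔G), site 26 (T↔G), site 29 (A↔T).
There are 5 differences over 46 sites, so p = 5/46 = 0.1087.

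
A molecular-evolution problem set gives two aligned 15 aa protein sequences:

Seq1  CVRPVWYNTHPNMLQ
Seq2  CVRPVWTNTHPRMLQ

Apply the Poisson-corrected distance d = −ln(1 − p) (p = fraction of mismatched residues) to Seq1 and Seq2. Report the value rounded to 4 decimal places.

0.1431

Mismatches occur at site 7 (Y→T), site 12 (N→R).
p = 2/15 = 0.133333.
d = −ln(1 − 0.133333) = −ln(0.866667) = 0.1431.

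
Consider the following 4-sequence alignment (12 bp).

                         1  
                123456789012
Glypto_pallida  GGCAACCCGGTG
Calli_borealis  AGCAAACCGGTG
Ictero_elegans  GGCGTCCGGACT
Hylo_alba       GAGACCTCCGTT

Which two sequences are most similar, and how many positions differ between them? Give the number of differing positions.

Pairwise Hamming distances:
  Glypto_pallida vs Calli_borealis: 2
  Glypto_pallida vs Ictero_elegans: 6
  Glypto_pallida vs Hylo_alba: 6
  Calli_borealis vs Ictero_elegans: 8
  Calli_borealis vs Hylo_alba: 8
  Ictero_elegans vs Hylo_alba: 9
The smallest is 2, between Glypto_pallida and Calli_borealis.

2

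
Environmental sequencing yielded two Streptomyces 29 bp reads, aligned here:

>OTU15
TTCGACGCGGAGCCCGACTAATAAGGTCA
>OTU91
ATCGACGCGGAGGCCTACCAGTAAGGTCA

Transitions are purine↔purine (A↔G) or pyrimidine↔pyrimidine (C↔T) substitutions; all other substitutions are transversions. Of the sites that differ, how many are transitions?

Mismatches occur at site 1 (T→A, transversion), site 13 (C→G, transversion), site 16 (G→T, transversion), site 19 (T→C, transition), site 21 (A→G, transition).
Of the 5 differences, 2 transitions and 3 transversions, so the answer is 2.

2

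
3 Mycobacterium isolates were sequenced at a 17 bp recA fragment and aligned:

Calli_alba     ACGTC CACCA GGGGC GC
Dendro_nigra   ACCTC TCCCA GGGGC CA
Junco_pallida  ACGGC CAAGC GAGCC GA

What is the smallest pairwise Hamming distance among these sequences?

Pairwise Hamming distances:
  Calli_alba vs Dendro_nigra: 5
  Calli_alba vs Junco_pallida: 7
  Dendro_nigra vs Junco_pallida: 10
The smallest is 5, between Calli_alba and Dendro_nigra.

5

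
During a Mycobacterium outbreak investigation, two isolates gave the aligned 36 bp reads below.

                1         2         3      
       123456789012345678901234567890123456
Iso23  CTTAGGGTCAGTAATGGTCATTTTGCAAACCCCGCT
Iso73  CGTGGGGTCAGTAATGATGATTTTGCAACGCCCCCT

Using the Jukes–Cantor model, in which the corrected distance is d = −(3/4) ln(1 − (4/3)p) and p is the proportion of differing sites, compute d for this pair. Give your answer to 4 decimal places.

0.2251

Differing sites — 2:T/G; 4:A/G; 17:G/A; 19:C/G; 29:A/C; 30:C/G; 34:G/C.
p = 7/36 = 0.194444.
d = −0.75 · ln(1 − (4/3)·0.194444) = −0.75 · ln(0.740741) = −0.75 · (-0.300104) = 0.2251.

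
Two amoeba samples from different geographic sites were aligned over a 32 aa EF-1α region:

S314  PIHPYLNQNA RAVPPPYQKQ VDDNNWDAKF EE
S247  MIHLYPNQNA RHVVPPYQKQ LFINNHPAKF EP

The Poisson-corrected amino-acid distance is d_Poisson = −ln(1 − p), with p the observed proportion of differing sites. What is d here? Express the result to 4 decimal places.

0.4212

Differing sites — 1:P/M; 4:P/L; 6:L/P; 12:A/H; 14:P/V; 21:V/L; 22:D/F; 23:D/I; 26:W/H; 27:D/P; 32:E/P.
p = 11/32 = 0.343750.
d = −ln(1 − 0.343750) = −ln(0.656250) = 0.4212.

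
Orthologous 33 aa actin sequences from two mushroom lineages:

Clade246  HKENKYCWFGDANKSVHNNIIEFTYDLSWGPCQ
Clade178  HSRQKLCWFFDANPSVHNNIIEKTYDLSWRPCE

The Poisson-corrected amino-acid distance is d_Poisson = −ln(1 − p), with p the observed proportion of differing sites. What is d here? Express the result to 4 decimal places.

The sequences differ at positions 2 (K/S), 3 (E/R), 4 (N/Q), 6 (Y/L), 10 (G/F), 14 (K/P), 23 (F/K), 30 (G/R), 33 (Q/E).
p = 9/33 = 0.272727.
d = −ln(1 − 0.272727) = −ln(0.727273) = 0.3185.

0.3185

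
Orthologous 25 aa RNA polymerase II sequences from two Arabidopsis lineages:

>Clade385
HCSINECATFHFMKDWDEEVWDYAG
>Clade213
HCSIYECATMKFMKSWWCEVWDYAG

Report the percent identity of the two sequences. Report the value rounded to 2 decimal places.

Mismatches occur at site 5 (N→Y), site 10 (F→M), site 11 (H→K), site 15 (D→S), site 17 (D→W), site 18 (E→C).
19 of the 25 sites match, so the percent identity is 19/25 × 100 = 76.00%.

76.00%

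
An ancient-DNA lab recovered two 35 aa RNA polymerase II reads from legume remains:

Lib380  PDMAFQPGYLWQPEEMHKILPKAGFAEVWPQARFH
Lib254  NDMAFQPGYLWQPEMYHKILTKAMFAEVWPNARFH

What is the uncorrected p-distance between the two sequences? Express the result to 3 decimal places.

0.171

Mismatches occur at site 1 (P→N), site 15 (E→M), site 16 (M→Y), site 21 (P→T), site 24 (G→M), site 31 (Q→N).
There are 6 differences over 35 sites, so p = 6/35 = 0.171.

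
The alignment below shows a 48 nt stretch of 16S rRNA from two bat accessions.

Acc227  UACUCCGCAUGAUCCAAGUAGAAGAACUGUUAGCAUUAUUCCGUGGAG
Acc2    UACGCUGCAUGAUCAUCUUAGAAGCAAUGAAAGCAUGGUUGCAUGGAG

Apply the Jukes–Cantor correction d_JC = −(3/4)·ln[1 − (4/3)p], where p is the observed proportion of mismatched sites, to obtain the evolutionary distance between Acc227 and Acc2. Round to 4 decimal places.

Mismatches occur at site 4 (U→G), site 6 (C→U), site 15 (C→A), site 16 (A→U), site 17 (A→C), site 18 (G→U), site 25 (A→C), site 27 (C→A), site 30 (U→A), site 31 (U→A), site 37 (U→G), site 38 (A→G), site 41 (C→G), site 43 (G→A).
p = 14/48 = 0.291667.
d = −0.75 · ln(1 − (4/3)·0.291667) = −0.75 · ln(0.611111) = −0.75 · (-0.492477) = 0.3694.

0.3694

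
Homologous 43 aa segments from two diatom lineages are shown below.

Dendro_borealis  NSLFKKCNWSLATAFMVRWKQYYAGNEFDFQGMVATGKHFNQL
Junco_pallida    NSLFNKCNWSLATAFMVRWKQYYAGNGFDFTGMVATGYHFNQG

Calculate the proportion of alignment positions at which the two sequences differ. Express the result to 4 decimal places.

0.1163

The sequences differ at positions 5 (K/N), 27 (E/G), 31 (Q/T), 38 (K/Y), 43 (L/G).
There are 5 differences over 43 sites, so p = 5/43 = 0.1163.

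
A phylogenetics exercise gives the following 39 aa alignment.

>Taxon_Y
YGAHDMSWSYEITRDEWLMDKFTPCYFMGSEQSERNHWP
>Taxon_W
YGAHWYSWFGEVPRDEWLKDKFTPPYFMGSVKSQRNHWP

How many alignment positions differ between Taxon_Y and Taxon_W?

11

Mismatches occur at site 5 (D↔W), site 6 (M↔Y), site 9 (S↔F), site 10 (Y↔G), site 12 (I↔V), site 13 (T↔P), site 19 (M↔K), site 25 (C↔P), site 31 (E↔V), site 32 (Q↔K), site 34 (E↔Q).
That gives 11 mismatches out of 39 aligned sites, so the Hamming distance is 11.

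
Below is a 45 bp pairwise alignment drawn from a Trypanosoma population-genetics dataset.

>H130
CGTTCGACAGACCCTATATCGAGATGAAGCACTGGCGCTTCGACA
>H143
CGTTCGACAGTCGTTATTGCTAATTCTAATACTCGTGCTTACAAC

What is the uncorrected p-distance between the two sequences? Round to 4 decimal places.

0.4000

Differing sites — 11:A/T; 13:C/G; 14:C/T; 18:A/T; 19:T/G; 21:G/T; 23:G/A; 24:A/T; 26:G/C; 27:A/T; 29:G/A; 30:C/T; 34:G/C; 36:C/T; 41:C/A; 42:G/C; 44:C/A; 45:A/C.
There are 18 differences over 45 sites, so p = 18/45 = 0.4000.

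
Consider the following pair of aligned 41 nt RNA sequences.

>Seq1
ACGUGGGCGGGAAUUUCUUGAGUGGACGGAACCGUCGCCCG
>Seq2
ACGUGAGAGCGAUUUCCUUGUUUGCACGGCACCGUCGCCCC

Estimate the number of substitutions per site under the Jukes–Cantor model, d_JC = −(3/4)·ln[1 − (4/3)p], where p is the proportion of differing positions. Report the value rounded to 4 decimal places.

The sequences differ at positions 6 (G/A), 8 (C/A), 10 (G/C), 13 (A/U), 16 (U/C), 21 (A/U), 22 (G/U), 25 (G/C), 30 (A/C), 41 (G/C).
p = 10/41 = 0.243902.
d = −0.75 · ln(1 − (4/3)·0.243902) = −0.75 · ln(0.674797) = −0.75 · (-0.393343) = 0.2950.

0.2950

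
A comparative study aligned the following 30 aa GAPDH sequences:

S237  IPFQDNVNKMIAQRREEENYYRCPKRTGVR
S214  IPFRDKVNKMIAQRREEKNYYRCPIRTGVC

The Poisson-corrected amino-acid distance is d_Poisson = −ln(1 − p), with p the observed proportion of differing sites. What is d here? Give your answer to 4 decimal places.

0.1823

Mismatches occur at site 4 (Q/R), site 6 (N/K), site 18 (E/K), site 25 (K/I), site 30 (R/C).
p = 5/30 = 0.166667.
d = −ln(1 − 0.166667) = −ln(0.833333) = 0.1823.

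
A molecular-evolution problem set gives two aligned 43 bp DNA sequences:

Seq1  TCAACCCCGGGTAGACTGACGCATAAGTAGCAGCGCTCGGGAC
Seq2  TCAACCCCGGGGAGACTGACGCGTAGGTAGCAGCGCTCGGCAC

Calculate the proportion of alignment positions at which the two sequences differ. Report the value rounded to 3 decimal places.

0.093

The sequences differ at positions 12 (T/G), 23 (A/G), 26 (A/G), 41 (G/C).
There are 4 differences over 43 sites, so p = 4/43 = 0.093.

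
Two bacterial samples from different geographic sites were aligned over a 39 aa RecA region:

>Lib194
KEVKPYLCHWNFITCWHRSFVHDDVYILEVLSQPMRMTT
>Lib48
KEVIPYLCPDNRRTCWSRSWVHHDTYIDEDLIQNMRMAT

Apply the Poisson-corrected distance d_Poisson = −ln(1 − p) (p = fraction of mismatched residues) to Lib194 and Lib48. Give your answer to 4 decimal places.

0.4447

Mismatches occur at site 4 (K↔I), site 9 (H↔P), site 10 (W↔D), site 12 (F↔R), site 13 (I↔R), site 17 (H↔S), site 20 (F↔W), site 23 (D↔H), site 25 (V↔T), site 28 (L↔D), site 30 (V↔D), site 32 (S↔I), site 34 (P↔N), site 38 (T↔A).
p = 14/39 = 0.358974.
d = −ln(1 − 0.358974) = −ln(0.641026) = 0.4447.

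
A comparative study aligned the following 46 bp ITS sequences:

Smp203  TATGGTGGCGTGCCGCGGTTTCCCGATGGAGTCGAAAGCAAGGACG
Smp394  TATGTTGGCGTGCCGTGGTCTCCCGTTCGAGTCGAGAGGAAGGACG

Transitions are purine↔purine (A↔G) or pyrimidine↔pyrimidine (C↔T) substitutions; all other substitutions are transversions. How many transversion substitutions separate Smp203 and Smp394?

The sequences differ at positions 5 (G/T, transversion), 16 (C/T, transition), 20 (T/C, transition), 26 (A/T, transversion), 28 (G/C, transversion), 36 (A/G, transition), 39 (C/G, transversion).
Of the 7 differences, 3 transitions and 4 transversions, so the answer is 4.

4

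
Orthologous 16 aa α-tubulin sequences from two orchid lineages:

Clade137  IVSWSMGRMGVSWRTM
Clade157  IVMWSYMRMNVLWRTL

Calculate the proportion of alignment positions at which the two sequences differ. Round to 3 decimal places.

Mismatches occur at site 3 (S→M), site 6 (M→Y), site 7 (G→M), site 10 (G→N), site 12 (S→L), site 16 (M→L).
There are 6 differences over 16 sites, so p = 6/16 = 0.375.

0.375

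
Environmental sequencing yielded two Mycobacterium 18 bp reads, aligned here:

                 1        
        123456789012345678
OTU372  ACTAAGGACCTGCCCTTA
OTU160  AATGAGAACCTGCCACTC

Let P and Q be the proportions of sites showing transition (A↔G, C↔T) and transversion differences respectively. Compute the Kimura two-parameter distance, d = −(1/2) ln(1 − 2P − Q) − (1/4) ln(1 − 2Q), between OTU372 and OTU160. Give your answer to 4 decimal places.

0.4479

Mismatches occur at site 2 (C→A, transversion), site 4 (A→G, transition), site 7 (G→A, transition), site 15 (C→A, transversion), site 16 (T→C, transition), site 18 (A→C, transversion).
Of the 6 differences, 3 transitions and 3 transversions over 18 sites: P = 3/18 = 0.166667, Q = 3/18 = 0.166667.
d = −0.5·ln(0.499999) − 0.25·ln(0.666666) = −0.5·(-0.693149) − 0.25·(-0.405466) = 0.4479.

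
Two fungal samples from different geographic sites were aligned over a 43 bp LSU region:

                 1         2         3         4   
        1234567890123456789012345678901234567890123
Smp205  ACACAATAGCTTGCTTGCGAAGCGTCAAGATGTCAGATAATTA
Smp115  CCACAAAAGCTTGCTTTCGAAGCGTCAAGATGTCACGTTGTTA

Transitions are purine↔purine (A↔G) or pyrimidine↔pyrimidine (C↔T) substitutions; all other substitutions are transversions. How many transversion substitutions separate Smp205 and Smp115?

Mismatches occur at site 1 (A/C, transversion), site 7 (T/A, transversion), site 17 (G/T, transversion), site 36 (G/C, transversion), site 37 (A/G, transition), site 39 (A/T, transversion), site 40 (A/G, transition).
Of the 7 differences, 2 transitions and 5 transversions, so the answer is 5.

5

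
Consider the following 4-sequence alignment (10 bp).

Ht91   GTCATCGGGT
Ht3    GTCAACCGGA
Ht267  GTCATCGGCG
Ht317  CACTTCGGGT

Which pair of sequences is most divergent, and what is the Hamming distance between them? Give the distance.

6

Pairwise Hamming distances:
  Ht91 vs Ht3: 3
  Ht91 vs Ht267: 2
  Ht91 vs Ht317: 3
  Ht3 vs Ht267: 4
  Ht3 vs Ht317: 6
  Ht267 vs Ht317: 5
The largest is 6, between Ht3 and Ht317.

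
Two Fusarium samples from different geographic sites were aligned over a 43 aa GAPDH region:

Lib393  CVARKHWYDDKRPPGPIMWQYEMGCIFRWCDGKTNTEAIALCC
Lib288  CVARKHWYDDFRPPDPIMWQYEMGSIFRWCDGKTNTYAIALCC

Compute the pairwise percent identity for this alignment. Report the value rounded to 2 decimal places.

90.70%

Mismatches occur at site 11 (K/F), site 15 (G/D), site 25 (C/S), site 37 (E/Y).
39 of the 43 sites match, so the percent identity is 39/43 × 100 = 90.70%.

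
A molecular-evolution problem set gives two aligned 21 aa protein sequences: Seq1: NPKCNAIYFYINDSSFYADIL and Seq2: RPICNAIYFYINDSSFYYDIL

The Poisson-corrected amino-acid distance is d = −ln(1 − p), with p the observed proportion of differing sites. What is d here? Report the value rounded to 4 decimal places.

0.1542

Mismatches occur at site 1 (N→R), site 3 (K→I), site 18 (A→Y).
p = 3/21 = 0.142857.
d = −ln(1 − 0.142857) = −ln(0.857143) = 0.1542.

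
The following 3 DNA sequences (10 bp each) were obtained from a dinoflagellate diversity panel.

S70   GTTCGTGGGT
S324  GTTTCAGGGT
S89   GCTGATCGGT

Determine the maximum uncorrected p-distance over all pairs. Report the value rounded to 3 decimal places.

Pairwise Hamming distances:
  S70 vs S324: 3
  S70 vs S89: 4
  S324 vs S89: 5
The largest is 5 mismatches, between S324 and S89; p = 5/10 = 0.500.

0.500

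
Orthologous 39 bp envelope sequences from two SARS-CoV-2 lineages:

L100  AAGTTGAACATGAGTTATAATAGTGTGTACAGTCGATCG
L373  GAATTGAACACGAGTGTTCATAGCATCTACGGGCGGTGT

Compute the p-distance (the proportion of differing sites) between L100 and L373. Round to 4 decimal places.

0.3590

Differing sites — 1:A/G; 3:G/A; 11:T/C; 16:T/G; 17:A/T; 19:A/C; 24:T/C; 25:G/A; 27:G/C; 31:A/G; 33:T/G; 36:A/G; 38:C/G; 39:G/T.
There are 14 differences over 39 sites, so p = 14/39 = 0.3590.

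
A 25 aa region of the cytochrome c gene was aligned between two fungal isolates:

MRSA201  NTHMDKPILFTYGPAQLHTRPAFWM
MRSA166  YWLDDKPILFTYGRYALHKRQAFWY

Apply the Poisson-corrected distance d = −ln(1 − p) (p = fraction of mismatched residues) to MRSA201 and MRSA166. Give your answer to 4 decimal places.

The sequences differ at positions 1 (N/Y), 2 (T/W), 3 (H/L), 4 (M/D), 14 (P/R), 15 (A/Y), 16 (Q/A), 19 (T/K), 21 (P/Q), 25 (M/Y).
p = 10/25 = 0.400000.
d = −ln(1 − 0.400000) = −ln(0.600000) = 0.5108.

0.5108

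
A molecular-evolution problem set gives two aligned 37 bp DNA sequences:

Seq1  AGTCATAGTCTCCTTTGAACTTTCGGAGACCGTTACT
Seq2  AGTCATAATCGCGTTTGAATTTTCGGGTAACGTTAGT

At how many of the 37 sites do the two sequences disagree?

The sequences differ at positions 8 (G/A), 11 (T/G), 13 (C/G), 20 (C/T), 27 (A/G), 28 (G/T), 30 (C/A), 36 (C/G).
That gives 8 mismatches out of 37 aligned sites, so the Hamming distance is 8.

8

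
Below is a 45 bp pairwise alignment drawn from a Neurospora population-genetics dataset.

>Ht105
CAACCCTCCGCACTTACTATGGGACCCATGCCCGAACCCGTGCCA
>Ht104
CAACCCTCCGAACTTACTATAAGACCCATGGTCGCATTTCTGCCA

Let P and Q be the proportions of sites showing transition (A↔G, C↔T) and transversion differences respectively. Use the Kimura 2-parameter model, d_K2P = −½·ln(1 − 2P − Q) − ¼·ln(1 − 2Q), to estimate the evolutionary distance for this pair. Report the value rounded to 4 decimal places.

0.2686

Mismatches occur at site 11 (C/A, transversion), site 21 (G/A, transition), site 22 (G/A, transition), site 31 (C/G, transversion), site 32 (C/T, transition), site 35 (A/C, transversion), site 37 (C/T, transition), site 38 (C/T, transition), site 39 (C/T, transition), site 40 (G/C, transversion).
Of the 10 differences, 6 transitions and 4 transversions over 45 sites: P = 6/45 = 0.133333, Q = 4/45 = 0.088889.
d = −0.5·ln(0.644445) − 0.25·ln(0.822222) = −0.5·(-0.439366) − 0.25·(-0.195745) = 0.2686.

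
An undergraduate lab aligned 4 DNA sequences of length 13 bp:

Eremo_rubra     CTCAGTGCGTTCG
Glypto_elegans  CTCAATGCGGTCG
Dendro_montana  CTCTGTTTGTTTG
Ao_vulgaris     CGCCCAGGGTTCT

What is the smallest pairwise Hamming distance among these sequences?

2

Pairwise Hamming distances:
  Eremo_rubra vs Glypto_elegans: 2
  Eremo_rubra vs Dendro_montana: 4
  Eremo_rubra vs Ao_vulgaris: 6
  Glypto_elegans vs Dendro_montana: 6
  Glypto_elegans vs Ao_vulgaris: 7
  Dendro_montana vs Ao_vulgaris: 8
The smallest is 2, between Eremo_rubra and Glypto_elegans.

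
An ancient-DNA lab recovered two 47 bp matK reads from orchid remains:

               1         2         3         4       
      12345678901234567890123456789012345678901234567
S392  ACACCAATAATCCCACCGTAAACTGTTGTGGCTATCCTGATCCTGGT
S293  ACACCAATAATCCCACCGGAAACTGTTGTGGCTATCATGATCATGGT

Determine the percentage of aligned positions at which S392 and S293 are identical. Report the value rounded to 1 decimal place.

Differing sites — 19:T/G; 37:C/A; 43:C/A.
44 of the 47 sites match, so the percent identity is 44/47 × 100 = 93.6%.

93.6%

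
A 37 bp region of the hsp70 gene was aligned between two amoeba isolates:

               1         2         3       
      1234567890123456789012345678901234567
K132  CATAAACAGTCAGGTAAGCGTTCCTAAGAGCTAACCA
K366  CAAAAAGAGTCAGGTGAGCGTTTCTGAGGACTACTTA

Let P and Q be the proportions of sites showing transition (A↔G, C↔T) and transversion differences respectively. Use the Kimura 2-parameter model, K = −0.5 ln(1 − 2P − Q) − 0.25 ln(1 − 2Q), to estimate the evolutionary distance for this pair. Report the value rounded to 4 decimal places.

0.3518

Differing sites — 3:T/A (Tv); 7:C/G (Tv); 16:A/G (Ti); 23:C/T (Ti); 26:A/G (Ti); 29:A/G (Ti); 30:G/A (Ti); 34:A/C (Tv); 35:C/T (Ti); 36:C/T (Ti).
Of the 10 differences, 7 transitions and 3 transversions over 37 sites: P = 7/37 = 0.189189, Q = 3/37 = 0.081081.
d = −0.5·ln(0.540541) − 0.25·ln(0.837838) = −0.5·(-0.615185) − 0.25·(-0.176931) = 0.3518.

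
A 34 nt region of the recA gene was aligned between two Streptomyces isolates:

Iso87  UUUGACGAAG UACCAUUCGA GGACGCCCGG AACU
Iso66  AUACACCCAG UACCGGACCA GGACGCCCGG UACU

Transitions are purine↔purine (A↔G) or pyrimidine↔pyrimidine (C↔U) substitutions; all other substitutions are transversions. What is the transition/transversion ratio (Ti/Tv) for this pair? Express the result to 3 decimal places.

Differing sites — 1:U/A (Tv); 3:U/A (Tv); 4:G/C (Tv); 7:G/C (Tv); 8:A/C (Tv); 15:A/G (Ti); 16:U/G (Tv); 17:U/A (Tv); 19:G/C (Tv); 31:A/U (Tv).
Of the 10 differences, 1 transition and 9 transversions, so Ti/Tv = 1/9 = 0.111.

0.111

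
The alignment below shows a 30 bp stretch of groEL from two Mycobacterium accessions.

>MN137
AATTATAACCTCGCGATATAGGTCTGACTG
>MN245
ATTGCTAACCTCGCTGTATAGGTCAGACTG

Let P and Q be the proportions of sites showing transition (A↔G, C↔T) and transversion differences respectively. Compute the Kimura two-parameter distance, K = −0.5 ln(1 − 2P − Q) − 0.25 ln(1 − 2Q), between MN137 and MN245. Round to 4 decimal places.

0.2342

Differing sites — 2:A/T (Tv); 4:T/G (Tv); 5:A/C (Tv); 15:G/T (Tv); 16:A/G (Ti); 25:T/A (Tv).
Of the 6 differences, 1 transition and 5 transversions over 30 sites: P = 1/30 = 0.033333, Q = 5/30 = 0.166667.
d = −0.5·ln(0.766667) − 0.25·ln(0.666666) = −0.5·(-0.265703) − 0.25·(-0.405466) = 0.2342.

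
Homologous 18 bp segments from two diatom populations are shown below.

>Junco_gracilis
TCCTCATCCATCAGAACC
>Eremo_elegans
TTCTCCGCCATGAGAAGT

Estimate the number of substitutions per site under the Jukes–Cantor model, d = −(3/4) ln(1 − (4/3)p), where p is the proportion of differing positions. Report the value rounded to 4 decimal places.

Mismatches occur at site 2 (C/T), site 6 (A/C), site 7 (T/G), site 12 (C/G), site 17 (C/G), site 18 (C/T).
p = 6/18 = 0.333333.
d = −0.75 · ln(1 − (4/3)·0.333333) = −0.75 · ln(0.555556) = −0.75 · (-0.587786) = 0.4408.

0.4408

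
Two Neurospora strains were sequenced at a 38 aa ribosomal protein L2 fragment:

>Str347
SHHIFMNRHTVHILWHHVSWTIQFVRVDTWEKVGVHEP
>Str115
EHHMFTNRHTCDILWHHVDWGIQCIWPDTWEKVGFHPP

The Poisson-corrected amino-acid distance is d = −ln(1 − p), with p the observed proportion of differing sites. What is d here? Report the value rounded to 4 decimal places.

0.4187

The sequences differ at positions 1 (S/E), 4 (I/M), 6 (M/T), 11 (V/C), 12 (H/D), 19 (S/D), 21 (T/G), 24 (F/C), 25 (V/I), 26 (R/W), 27 (V/P), 35 (V/F), 37 (E/P).
p = 13/38 = 0.342105.
d = −ln(1 − 0.342105) = −ln(0.657895) = 0.4187.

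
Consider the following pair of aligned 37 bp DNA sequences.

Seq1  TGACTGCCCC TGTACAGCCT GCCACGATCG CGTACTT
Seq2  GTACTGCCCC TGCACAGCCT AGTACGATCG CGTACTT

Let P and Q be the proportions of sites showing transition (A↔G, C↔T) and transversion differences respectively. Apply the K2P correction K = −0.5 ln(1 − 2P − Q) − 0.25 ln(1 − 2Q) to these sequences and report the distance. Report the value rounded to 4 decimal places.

The sequences differ at positions 1 (T/G, transversion), 2 (G/T, transversion), 13 (T/C, transition), 21 (G/A, transition), 22 (C/G, transversion), 23 (C/T, transition).
Of the 6 differences, 3 transitions and 3 transversions over 37 sites: P = 3/37 = 0.081081, Q = 3/37 = 0.081081.
d = −0.5·ln(0.756757) − 0.25·ln(0.837838) = −0.5·(-0.278713) − 0.25·(-0.176931) = 0.1836.

0.1836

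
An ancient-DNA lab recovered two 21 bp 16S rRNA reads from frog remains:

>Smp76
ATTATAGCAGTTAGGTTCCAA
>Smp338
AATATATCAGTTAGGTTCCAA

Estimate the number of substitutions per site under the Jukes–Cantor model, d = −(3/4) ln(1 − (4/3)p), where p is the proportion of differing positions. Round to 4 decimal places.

0.1019

The sequences differ at positions 2 (T/A), 7 (G/T).
p = 2/21 = 0.095238.
d = −0.75 · ln(1 − (4/3)·0.095238) = −0.75 · ln(0.873016) = −0.75 · (-0.135801) = 0.1019.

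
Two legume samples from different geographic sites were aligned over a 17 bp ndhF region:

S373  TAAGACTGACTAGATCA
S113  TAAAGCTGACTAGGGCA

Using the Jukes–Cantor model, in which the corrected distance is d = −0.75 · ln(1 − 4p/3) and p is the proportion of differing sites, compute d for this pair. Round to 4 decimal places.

0.2824

Mismatches occur at site 4 (G→A), site 5 (A→G), site 14 (A→G), site 15 (T→G).
p = 4/17 = 0.235294.
d = −0.75 · ln(1 − (4/3)·0.235294) = −0.75 · ln(0.686275) = −0.75 · (-0.376477) = 0.2824.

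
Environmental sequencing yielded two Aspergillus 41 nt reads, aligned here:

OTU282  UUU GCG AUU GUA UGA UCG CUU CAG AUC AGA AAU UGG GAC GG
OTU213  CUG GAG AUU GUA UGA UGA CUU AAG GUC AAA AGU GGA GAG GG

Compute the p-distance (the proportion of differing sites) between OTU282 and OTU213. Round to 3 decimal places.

The sequences differ at positions 1 (U/C), 3 (U/G), 5 (C/A), 17 (C/G), 18 (G/A), 22 (C/A), 25 (A/G), 29 (G/A), 32 (A/G), 34 (U/G), 36 (G/A), 39 (C/G).
There are 12 differences over 41 sites, so p = 12/41 = 0.293.

0.293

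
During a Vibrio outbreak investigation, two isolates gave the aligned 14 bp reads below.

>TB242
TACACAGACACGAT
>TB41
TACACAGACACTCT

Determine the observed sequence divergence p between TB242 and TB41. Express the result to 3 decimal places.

0.143

The sequences differ at positions 12 (G/T), 13 (A/C).
There are 2 differences over 14 sites, so p = 2/14 = 0.143.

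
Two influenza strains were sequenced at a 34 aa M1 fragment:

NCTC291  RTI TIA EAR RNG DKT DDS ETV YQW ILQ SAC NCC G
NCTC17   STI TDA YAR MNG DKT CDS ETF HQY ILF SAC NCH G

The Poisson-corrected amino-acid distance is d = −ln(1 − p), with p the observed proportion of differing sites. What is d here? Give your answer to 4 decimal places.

0.3483

Mismatches occur at site 1 (R↔S), site 5 (I↔D), site 7 (E↔Y), site 10 (R↔M), site 16 (D↔C), site 21 (V↔F), site 22 (Y↔H), site 24 (W↔Y), site 27 (Q↔F), site 33 (C↔H).
p = 10/34 = 0.294118.
d = −ln(1 − 0.294118) = −ln(0.705882) = 0.3483.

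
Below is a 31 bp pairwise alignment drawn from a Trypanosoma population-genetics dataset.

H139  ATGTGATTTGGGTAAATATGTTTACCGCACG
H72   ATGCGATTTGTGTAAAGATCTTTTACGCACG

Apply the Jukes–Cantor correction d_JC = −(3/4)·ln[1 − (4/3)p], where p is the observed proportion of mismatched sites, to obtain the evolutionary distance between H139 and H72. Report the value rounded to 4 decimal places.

0.2239

The sequences differ at positions 4 (T/C), 11 (G/T), 17 (T/G), 20 (G/C), 24 (A/T), 25 (C/A).
p = 6/31 = 0.193548.
d = −0.75 · ln(1 − (4/3)·0.193548) = −0.75 · ln(0.741936) = −0.75 · (-0.298492) = 0.2239.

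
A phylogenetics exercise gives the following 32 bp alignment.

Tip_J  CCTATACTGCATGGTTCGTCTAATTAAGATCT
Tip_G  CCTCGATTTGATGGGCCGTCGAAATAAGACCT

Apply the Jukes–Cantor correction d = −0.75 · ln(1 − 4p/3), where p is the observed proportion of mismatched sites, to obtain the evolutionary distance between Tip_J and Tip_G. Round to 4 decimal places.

0.4042

Mismatches occur at site 4 (A/C), site 5 (T/G), site 7 (C/T), site 9 (G/T), site 10 (C/G), site 15 (T/G), site 16 (T/C), site 21 (T/G), site 24 (T/A), site 30 (T/C).
p = 10/32 = 0.312500.
d = −0.75 · ln(1 − (4/3)·0.312500) = −0.75 · ln(0.583333) = −0.75 · (-0.538997) = 0.4042.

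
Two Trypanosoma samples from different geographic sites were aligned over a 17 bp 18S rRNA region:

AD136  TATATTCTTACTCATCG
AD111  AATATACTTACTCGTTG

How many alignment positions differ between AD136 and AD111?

Mismatches occur at site 1 (T/A), site 6 (T/A), site 14 (A/G), site 16 (C/T).
That gives 4 mismatches out of 17 aligned sites, so the Hamming distance is 4.

4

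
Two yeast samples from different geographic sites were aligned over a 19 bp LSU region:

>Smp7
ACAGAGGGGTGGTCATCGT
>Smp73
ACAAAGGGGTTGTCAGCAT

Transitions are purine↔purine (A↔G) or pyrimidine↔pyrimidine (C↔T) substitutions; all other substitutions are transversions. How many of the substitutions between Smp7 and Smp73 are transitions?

2

Mismatches occur at site 4 (G↔A, transition), site 11 (G↔T, transversion), site 16 (T↔G, transversion), site 18 (G↔A, transition).
Of the 4 differences, 2 transitions and 2 transversions, so the answer is 2.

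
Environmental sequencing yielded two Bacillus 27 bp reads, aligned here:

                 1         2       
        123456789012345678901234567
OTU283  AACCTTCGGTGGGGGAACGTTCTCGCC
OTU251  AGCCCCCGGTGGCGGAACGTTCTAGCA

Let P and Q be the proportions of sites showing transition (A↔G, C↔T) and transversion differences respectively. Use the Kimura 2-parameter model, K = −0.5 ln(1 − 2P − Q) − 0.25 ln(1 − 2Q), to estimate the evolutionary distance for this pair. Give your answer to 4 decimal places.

0.2656

The sequences differ at positions 2 (A/G, transition), 5 (T/C, transition), 6 (T/C, transition), 13 (G/C, transversion), 24 (C/A, transversion), 27 (C/A, transversion).
Of the 6 differences, 3 transitions and 3 transversions over 27 sites: P = 3/27 = 0.111111, Q = 3/27 = 0.111111.
d = −0.5·ln(0.666667) − 0.25·ln(0.777778) = −0.5·(-0.405465) − 0.25·(-0.251314) = 0.2656.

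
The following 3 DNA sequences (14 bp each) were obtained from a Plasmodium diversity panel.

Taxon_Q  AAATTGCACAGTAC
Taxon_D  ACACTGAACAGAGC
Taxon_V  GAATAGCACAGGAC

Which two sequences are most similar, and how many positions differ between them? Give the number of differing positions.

Pairwise Hamming distances:
  Taxon_Q vs Taxon_D: 5
  Taxon_Q vs Taxon_V: 3
  Taxon_D vs Taxon_V: 7
The smallest is 3, between Taxon_Q and Taxon_V.

3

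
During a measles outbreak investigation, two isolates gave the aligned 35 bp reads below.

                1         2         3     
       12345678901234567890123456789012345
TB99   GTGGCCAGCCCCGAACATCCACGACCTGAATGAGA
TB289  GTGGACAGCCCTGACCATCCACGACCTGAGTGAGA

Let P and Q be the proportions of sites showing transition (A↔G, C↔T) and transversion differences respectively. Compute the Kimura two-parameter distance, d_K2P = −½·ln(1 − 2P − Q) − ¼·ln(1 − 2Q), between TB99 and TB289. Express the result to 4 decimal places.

0.1244

Mismatches occur at site 5 (C/A, transversion), site 12 (C/T, transition), site 15 (A/C, transversion), site 30 (A/G, transition).
Of the 4 differences, 2 transitions and 2 transversions over 35 sites: P = 2/35 = 0.057143, Q = 2/35 = 0.057143.
d = −0.5·ln(0.828571) − 0.25·ln(0.885714) = −0.5·(-0.188053) − 0.25·(-0.121361) = 0.1244.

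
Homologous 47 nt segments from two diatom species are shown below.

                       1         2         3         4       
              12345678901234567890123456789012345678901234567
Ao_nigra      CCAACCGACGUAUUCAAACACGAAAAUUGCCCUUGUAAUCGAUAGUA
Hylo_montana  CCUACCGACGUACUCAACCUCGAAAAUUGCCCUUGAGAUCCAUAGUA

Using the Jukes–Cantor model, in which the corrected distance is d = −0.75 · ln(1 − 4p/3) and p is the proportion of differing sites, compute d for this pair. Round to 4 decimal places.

0.1660

Differing sites — 3:A/U; 13:U/C; 18:A/C; 20:A/U; 36:U/A; 37:A/G; 41:G/C.
p = 7/47 = 0.148936.
d = −0.75 · ln(1 − (4/3)·0.148936) = −0.75 · ln(0.801419) = −0.75 · (-0.221371) = 0.1660.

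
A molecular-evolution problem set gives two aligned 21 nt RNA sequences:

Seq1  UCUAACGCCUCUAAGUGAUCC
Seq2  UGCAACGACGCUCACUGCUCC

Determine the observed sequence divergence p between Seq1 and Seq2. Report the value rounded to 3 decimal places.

Mismatches occur at site 2 (C→G), site 3 (U→C), site 8 (C→A), site 10 (U→G), site 13 (A→C), site 15 (G→C), site 18 (A→C).
There are 7 differences over 21 sites, so p = 7/21 = 0.333.

0.333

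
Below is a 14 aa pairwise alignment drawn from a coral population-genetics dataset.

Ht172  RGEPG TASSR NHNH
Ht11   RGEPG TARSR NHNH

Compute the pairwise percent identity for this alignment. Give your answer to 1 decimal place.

92.9%

The sequences differ at position 8 (S/R).
13 of the 14 sites match, so the percent identity is 13/14 × 100 = 92.9%.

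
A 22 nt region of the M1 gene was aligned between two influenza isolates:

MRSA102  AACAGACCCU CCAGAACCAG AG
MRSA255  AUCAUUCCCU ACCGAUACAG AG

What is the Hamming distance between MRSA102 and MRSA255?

7

Differing sites — 2:A/U; 5:G/U; 6:A/U; 11:C/A; 13:A/C; 16:A/U; 17:C/A.
That gives 7 mismatches out of 22 aligned sites, so the Hamming distance is 7.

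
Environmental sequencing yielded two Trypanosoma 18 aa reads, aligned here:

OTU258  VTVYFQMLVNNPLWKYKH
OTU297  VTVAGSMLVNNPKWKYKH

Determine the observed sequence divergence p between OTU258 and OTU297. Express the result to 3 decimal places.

0.222

Differing sites — 4:Y/A; 5:F/G; 6:Q/S; 13:L/K.
There are 4 differences over 18 sites, so p = 4/18 = 0.222.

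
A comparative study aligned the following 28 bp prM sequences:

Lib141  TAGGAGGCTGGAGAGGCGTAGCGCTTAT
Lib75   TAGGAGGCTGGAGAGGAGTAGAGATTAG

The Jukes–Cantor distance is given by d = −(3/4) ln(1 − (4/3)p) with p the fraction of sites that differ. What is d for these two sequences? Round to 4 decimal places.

The sequences differ at positions 17 (C/A), 22 (C/A), 24 (C/A), 28 (T/G).
p = 4/28 = 0.142857.
d = −0.75 · ln(1 − (4/3)·0.142857) = −0.75 · ln(0.809524) = −0.75 · (-0.211309) = 0.1585.

0.1585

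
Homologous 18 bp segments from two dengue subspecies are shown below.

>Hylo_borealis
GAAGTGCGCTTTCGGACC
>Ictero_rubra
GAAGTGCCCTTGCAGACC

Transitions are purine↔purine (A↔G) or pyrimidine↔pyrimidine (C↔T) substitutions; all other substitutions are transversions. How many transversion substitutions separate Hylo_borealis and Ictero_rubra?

Differing sites — 8:G/C (Tv); 12:T/G (Tv); 14:G/A (Ti).
Of the 3 differences, 1 transition and 2 transversions, so the answer is 2.

2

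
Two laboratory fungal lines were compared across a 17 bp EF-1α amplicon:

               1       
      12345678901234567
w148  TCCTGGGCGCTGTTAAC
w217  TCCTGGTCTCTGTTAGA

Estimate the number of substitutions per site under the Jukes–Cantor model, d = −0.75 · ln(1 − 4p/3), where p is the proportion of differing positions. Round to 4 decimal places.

0.2824

The sequences differ at positions 7 (G/T), 9 (G/T), 16 (A/G), 17 (C/A).
p = 4/17 = 0.235294.
d = −0.75 · ln(1 − (4/3)·0.235294) = −0.75 · ln(0.686275) = −0.75 · (-0.376477) = 0.2824.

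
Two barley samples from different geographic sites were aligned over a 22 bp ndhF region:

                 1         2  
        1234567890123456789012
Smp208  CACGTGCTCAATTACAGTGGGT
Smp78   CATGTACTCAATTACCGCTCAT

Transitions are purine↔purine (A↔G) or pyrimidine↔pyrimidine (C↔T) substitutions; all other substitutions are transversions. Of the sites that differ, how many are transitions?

4

Differing sites — 3:C/T (Ti); 6:G/A (Ti); 16:A/C (Tv); 18:T/C (Ti); 19:G/T (Tv); 20:G/C (Tv); 21:G/A (Ti).
Of the 7 differences, 4 transitions and 3 transversions, so the answer is 4.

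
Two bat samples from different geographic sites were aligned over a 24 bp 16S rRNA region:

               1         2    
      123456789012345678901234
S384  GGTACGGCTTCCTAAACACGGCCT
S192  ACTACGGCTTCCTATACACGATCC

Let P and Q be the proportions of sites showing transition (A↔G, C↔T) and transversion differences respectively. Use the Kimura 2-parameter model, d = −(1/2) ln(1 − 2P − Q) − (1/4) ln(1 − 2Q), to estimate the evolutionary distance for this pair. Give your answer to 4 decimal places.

0.3151

The sequences differ at positions 1 (G/A, transition), 2 (G/C, transversion), 15 (A/T, transversion), 21 (G/A, transition), 22 (C/T, transition), 24 (T/C, transition).
Of the 6 differences, 4 transitions and 2 transversions over 24 sites: P = 4/24 = 0.166667, Q = 2/24 = 0.083333.
d = −0.5·ln(0.583333) − 0.25·ln(0.833334) = −0.5·(-0.538997) − 0.25·(-0.182321) = 0.3151.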